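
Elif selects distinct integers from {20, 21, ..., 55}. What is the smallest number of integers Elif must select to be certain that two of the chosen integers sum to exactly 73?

Group the elements by complementary pair {x, 73−x}: {20,53}, {21,52}, {22,51}, …, giving 17 two-element pairs and 2 integers whose partner 73−x falls outside [20,55].
Pigeonhole: treating each of those 19 groups as a pigeonhole, one can pick one integer per group — 19 integers — with no two summing to 73.
The 20th integer lands in an occupied pair, forcing a sum of 73.

20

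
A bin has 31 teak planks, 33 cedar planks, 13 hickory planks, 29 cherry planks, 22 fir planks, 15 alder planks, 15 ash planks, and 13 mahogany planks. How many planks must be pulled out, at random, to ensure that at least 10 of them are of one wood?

73

By the pigeonhole principle, the 8 woods are the holes; the planks drawn are the pigeons.
To avoid 10 of any one wood, the worst case takes at most 9 of each wood.
That gives 9 + 9 + 9 + 9 + 9 + 9 + 9 + 9 = 72 planks with no wood reaching 10.
The next plank forces some wood to 10, so 72 + 1 = 73.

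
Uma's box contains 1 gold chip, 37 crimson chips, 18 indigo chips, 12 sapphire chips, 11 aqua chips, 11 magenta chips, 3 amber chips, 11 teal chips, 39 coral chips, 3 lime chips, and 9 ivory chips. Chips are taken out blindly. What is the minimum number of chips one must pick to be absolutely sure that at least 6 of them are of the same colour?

By pigeonhole, the 11 colours are the holes; the chips drawn are the pigeons.
To avoid 6 of any one colour, the worst case takes at most 5 of each colour, or every chip of a colour that has fewer than 5.
That gives 1 + 5 + 5 + 5 + 5 + 5 + 3 + 5 + 5 + 3 + 5 = 47 chips with no colour reaching 6.
The next chip forces some colour to 6, so 47 + 1 = 48.

48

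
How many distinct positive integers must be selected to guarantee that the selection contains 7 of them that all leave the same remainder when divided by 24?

By pigeonhole, the 24 residue classes mod 24 are the pigeonholes.
With 144 integers one could put 6 in each residue class and have no class reach 7.
The 145th integer pushes some class to 7, so 24·6 + 1 = 145.

145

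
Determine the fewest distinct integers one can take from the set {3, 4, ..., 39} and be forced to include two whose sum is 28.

27

A set avoiding the sum 28 can contain at most one of each pair {x, 28−x}, plus the 15 elements whose complement lies outside the range or equal to its own complement.
The integers 14, …, 39 (26 of them) are such a set: any two sum to at least 14+15 = 29 > 28.
Any 27th integer completes one of the 11 pairs, so 27 choices force a sum of 28.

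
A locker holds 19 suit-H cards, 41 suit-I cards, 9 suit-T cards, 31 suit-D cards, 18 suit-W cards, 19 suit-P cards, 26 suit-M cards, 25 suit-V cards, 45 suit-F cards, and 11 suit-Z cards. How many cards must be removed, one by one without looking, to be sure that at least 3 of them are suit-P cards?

In the worst case for collecting suit-P cards, every non-suit-P card comes out first.
There are 19 + 41 + 9 + 31 + 18 + 26 + 25 + 45 + 11 = 225 non-suit-P cards altogether.
After those, each further card must be suit-P, so 225 + 3 = 228 draws guarantee 3 suit-P cards.

228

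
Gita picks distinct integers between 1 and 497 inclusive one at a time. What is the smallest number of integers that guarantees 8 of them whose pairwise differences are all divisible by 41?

Integers whose pairwise differences are multiples of 41 are exactly those sharing a remainder mod 41. Pigeonhole: the 41 residue classes mod 41 are the pigeonholes.
With 287 integers one could put 7 in each residue class and have no class reach 8.
The 288th integer pushes some class to 8, so 41·7 + 1 = 288.

288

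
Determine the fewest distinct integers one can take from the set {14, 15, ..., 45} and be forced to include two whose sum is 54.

20

Two chosen integers sum to 54 exactly when both halves of some pair {x, 54−x} with 14 ≤ x ≤ 54−x ≤ 40 are chosen — 13 such pairs.
The remaining 6 elements (those with no distinct partner in range) can never complete a 54-sum, so the worst case takes all of them and one from each pair: 6 + 13 = 19.
The 20th integer has to be the second member of some pair, so 19 + 1 = 20.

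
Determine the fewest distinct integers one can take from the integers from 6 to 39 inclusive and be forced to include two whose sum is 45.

A set avoiding the sum 45 can contain at most one of each pair {x, 45−x}.
The integers 23, …, 39 (17 of them) are such a set: any two sum to at least 23+24 = 47 > 45.
By pigeonhole, any 18th integer completes one of the 17 pairs, so 18 choices force a sum of 45.

18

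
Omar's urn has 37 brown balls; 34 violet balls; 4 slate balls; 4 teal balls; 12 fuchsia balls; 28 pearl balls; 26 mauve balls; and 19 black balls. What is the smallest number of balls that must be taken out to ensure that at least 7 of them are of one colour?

45

Pigeonhole: the 8 colours are the holes; the balls drawn are the pigeons.
To avoid 7 of any one colour, the worst case takes at most 6 of each colour, or every ball of a colour that has fewer than 6.
That gives 6 + 6 + 4 + 4 + 6 + 6 + 6 + 6 = 44 balls with no colour reaching 7.
The next ball forces some colour to 7, so 44 + 1 = 45.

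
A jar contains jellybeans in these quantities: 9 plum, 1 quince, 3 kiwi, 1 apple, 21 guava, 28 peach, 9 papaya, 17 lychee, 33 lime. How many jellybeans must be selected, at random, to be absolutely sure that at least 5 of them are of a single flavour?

30

By the pigeonhole principle, the 9 flavours are the holes; the jellybeans drawn are the pigeons.
To avoid 5 of any one flavour, the worst case takes at most 4 of each flavour, or every jellybean of a flavour that has fewer than 4.
That gives 4 + 1 + 3 + 1 + 4 + 4 + 4 + 4 + 4 = 29 jellybeans with no flavour reaching 5.
The next jellybean forces some flavour to 5, so 29 + 1 = 30.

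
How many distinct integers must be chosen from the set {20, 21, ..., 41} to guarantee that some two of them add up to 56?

Group the elements by complementary pair {x, 56−x}: {20,36}, {21,35}, {22,34}, …, giving 8 two-element pairs, the single value 28 (it cannot pair with itself since the integers are distinct), and 5 integers whose partner 56−x falls outside [20,41].
Pigeonhole: treating each of those 14 groups as a pigeonhole, one can pick one integer per group — 14 integers — with no two summing to 56.
The 15th integer lands in an occupied pair, forcing a sum of 56.

15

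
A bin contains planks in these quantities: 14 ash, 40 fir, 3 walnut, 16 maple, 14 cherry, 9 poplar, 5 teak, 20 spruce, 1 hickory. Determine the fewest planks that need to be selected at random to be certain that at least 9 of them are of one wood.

Put each drawn plank into a box by wood. The largest draw with every box below 9 takes min(count, 8) from each wood; woods with fewer than 8 contribute all they have.
Σ min(cᵢ, 8) = 8 + 8 + 3 + 8 + 8 + 8 + 5 + 8 + 1 = 57.
Draw number 57 + 1 = 58 must push one box to 9.

58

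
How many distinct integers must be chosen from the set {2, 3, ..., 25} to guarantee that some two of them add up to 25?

14

A set avoiding the sum 25 can contain at most one of each pair {x, 25−x}, plus the 2 elements whose complement lies outside the range.
The integers 13, …, 25 (13 of them) are such a set: any two sum to at least 13+14 = 27 > 25.
By the pigeonhole principle, any 14th integer completes one of the 11 pairs, so 14 choices force a sum of 25.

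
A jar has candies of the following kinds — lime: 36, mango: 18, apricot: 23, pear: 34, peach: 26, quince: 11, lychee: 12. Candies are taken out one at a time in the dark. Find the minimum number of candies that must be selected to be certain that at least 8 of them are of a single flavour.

50

Pigeonhole: put each drawn candy into a box by flavour. The largest draw with every box below 8 takes min(count, 7) from each flavour.
Σ min(cᵢ, 7) = 7 + 7 + 7 + 7 + 7 + 7 + 7 = 49.
Draw number 49 + 1 = 50 must push one box to 8.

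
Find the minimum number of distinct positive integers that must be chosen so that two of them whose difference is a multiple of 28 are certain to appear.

Integers whose pairwise differences are multiples of 28 are exactly those sharing a remainder mod 28. Pigeonhole: the 28 residue classes mod 28 are the pigeonholes.
With 28 integers one could put 1 in each residue class and have no class reach 2.
The 29th integer pushes some class to 2, so 28·1 + 1 = 29.

29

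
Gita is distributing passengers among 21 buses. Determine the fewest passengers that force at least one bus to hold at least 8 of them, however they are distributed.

With 147 passengers one could put exactly 7 in each of the 21 buses, and no bus would reach 8.
Pigeonhole: one more passenger must land in a bus that already has 7, giving it 8.
So 21 × 7 + 1 = 148 passengers are required.

148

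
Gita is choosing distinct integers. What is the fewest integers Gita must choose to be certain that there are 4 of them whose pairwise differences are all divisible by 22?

Integers whose pairwise differences are multiples of 22 are exactly those sharing a remainder mod 22. The 22 residue classes mod 22 are the pigeonholes.
With 66 integers one could put 3 in each residue class and have no class reach 4.
The 67th integer pushes some class to 4, so 22·3 + 1 = 67.

67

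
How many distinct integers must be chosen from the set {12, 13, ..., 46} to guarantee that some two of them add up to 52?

22

Two chosen integers sum to 52 exactly when both halves of some pair {x, 52−x} with 12 ≤ x ≤ 52−x ≤ 40 are chosen — 14 such pairs.
The remaining 7 elements (those with no distinct partner in range) can never complete a 52-sum, so the worst case takes all of them and one from each pair: 7 + 14 = 21.
The 22nd integer has to be the second member of some pair, so 21 + 1 = 22.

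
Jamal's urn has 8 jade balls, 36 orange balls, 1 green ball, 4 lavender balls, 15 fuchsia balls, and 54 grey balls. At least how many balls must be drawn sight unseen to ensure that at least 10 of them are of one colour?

41

Put each drawn ball into a box by colour. The largest draw with every box below 10 takes min(count, 9) from each colour; colours with fewer than 9 contribute all they have.
Σ min(cᵢ, 9) = 8 + 9 + 1 + 4 + 9 + 9 = 40.
Draw number 40 + 1 = 41 must push one box to 10.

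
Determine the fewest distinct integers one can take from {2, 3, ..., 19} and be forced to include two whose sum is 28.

14

A set avoiding the sum 28 can contain at most one of each pair {x, 28−x}, plus the 8 elements whose complement lies outside the range or equal to its own complement.
The integers 2, …, 14 (13 of them) are such a set: any two sum to at least 2+3 = 5 and at most 13+14 = 27 < 28.
Any 14th integer completes one of the 5 pairs, so 14 choices force a sum of 28.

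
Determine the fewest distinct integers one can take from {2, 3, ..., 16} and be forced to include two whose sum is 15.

10

Group the elements by complementary pair {x, 15−x}: {2,13}, {3,12}, {4,11}, …, giving 6 two-element pairs and 3 integers whose partner 15−x falls outside [2,16].
Treating each of those 9 groups as a pigeonhole, one can pick one integer per group — 9 integers — with no two summing to 15.
The 10th integer lands in an occupied pair, forcing a sum of 15.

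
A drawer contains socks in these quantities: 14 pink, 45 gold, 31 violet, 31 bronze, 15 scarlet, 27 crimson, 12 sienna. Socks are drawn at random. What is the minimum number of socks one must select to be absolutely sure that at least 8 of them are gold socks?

138

In the worst case for collecting gold socks, every non-gold sock comes out first.
There are 14 + 31 + 31 + 15 + 27 + 12 = 130 non-gold socks altogether.
After those, each further sock must be gold, so 130 + 8 = 138 draws guarantee 8 gold socks.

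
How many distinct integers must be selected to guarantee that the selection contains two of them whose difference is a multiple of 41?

42

Integers whose pairwise differences are multiples of 41 are exactly those sharing a remainder mod 41. By pigeonhole, the 41 residue classes mod 41 are the pigeonholes.
With 41 integers one could put 1 in each residue class and have no class reach 2.
The 42nd integer pushes some class to 2, so 41·1 + 1 = 42.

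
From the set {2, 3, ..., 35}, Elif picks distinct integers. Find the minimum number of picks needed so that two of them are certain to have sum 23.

25

A set avoiding the sum 23 can contain at most one of each pair {x, 23−x}, plus the 14 elements whose complement lies outside the range.
The integers 12, …, 35 (24 of them) are such a set: any two sum to at least 12+13 = 25 > 23.
Pigeonhole: any 25th integer completes one of the 10 pairs, so 25 choices force a sum of 23.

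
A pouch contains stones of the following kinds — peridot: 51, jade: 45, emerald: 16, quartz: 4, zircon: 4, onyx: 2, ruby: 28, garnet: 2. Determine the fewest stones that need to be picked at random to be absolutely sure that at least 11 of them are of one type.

Pigeonhole: put each drawn stone into a box by type. The largest draw with every box below 11 takes min(count, 10) from each type; types with fewer than 10 contribute all they have.
Σ min(cᵢ, 10) = 10 + 10 + 10 + 4 + 4 + 2 + 10 + 2 = 52.
Draw number 52 + 1 = 53 must push one box to 11.

53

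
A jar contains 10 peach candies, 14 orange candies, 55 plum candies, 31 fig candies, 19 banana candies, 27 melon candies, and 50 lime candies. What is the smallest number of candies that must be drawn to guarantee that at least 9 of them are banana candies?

196

In the worst case for collecting banana candies, every non-banana candy comes out first.
There are 10 + 14 + 55 + 31 + 27 + 50 = 187 non-banana candies altogether.
After those, each further candy must be banana, so 187 + 9 = 196 draws guarantee 9 banana candies.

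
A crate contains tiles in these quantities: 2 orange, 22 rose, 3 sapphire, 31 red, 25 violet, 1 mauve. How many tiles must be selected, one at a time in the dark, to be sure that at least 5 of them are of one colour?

Pigeonhole: put each drawn tile into a box by colour. The largest draw with every box below 5 takes min(count, 4) from each colour; colours with fewer than 4 contribute all they have.
Σ min(cᵢ, 4) = 2 + 4 + 3 + 4 + 4 + 1 = 18.
Draw number 18 + 1 = 19 must push one box to 5.

19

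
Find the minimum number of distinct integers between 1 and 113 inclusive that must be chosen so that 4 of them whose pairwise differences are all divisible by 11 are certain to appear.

34

Integers whose pairwise differences are multiples of 11 are exactly those sharing a remainder mod 11. The 11 residue classes mod 11 are the pigeonholes.
With 33 integers one could put 3 in each residue class and have no class reach 4.
The 34th integer pushes some class to 4, so 11·3 + 1 = 34.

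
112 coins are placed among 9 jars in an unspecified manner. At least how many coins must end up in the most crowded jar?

The 9 jars are the holes and the 112 coins are the pigeons.
If every jar held at most 12 coins, the total would be at most 9 × 12 = 108, which is less than 112.
So some jar holds at least ⌈112/9⌉ = 13 coins.

13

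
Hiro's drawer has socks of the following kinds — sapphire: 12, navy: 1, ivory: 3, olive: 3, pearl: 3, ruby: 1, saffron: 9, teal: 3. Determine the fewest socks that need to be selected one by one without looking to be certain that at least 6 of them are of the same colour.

An adversary could hand out at most 5 socks per colour (6 colours run out sooner): 5 + 1 + 3 + 3 + 3 + 1 + 5 + 3 = 24 socks and still no colour has 6.
One more sock lands in a colour already at 5, so 25 draws are enough and 24 are not.

25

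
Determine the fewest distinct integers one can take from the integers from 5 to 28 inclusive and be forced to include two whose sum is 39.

Group the elements by complementary pair {x, 39−x}: {11,28}, {12,27}, {13,26}, …, giving 9 two-element pairs and 6 integers whose partner 39−x falls outside [5,28].
By the pigeonhole principle, treating each of those 15 groups as a pigeonhole, one can pick one integer per group — 15 integers — with no two summing to 39.
The 16th integer lands in an occupied pair, forcing a sum of 39.

16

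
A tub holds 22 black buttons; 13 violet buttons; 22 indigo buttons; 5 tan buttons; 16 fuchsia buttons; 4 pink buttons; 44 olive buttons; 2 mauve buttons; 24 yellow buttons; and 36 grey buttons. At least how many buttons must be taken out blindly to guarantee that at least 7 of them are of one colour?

54

Put each drawn button into a box by colour. The largest draw with every box below 7 takes min(count, 6) from each colour; colours with fewer than 6 contribute all they have.
Σ min(cᵢ, 6) = 6 + 6 + 6 + 5 + 6 + 4 + 6 + 2 + 6 + 6 = 53.
Draw number 53 + 1 = 54 must push one box to 7.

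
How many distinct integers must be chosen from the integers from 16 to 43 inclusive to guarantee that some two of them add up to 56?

17

A set avoiding the sum 56 can contain at most one of each pair {x, 56−x}, plus the 4 elements whose complement lies outside the range or equal to its own complement.
The integers 28, …, 43 (16 of them) are such a set: any two sum to at least 28+29 = 57 > 56.
Any 17th integer completes one of the 12 pairs, so 17 choices force a sum of 56.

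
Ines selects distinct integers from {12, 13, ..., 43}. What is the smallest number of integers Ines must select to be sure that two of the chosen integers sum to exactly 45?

22

Group the elements by complementary pair {x, 45−x}: {12,33}, {13,32}, {14,31}, …, giving 11 two-element pairs and 10 integers whose partner 45−x falls outside [12,43].
Pigeonhole: treating each of those 21 groups as a pigeonhole, one can pick one integer per group — 21 integers — with no two summing to 45.
The 22nd integer lands in an occupied pair, forcing a sum of 45.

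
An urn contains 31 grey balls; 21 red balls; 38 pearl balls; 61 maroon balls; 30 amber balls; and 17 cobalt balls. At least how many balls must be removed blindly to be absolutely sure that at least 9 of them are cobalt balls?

190

In the worst case for collecting cobalt balls, every non-cobalt ball comes out first.
There are 31 + 21 + 38 + 61 + 30 = 181 non-cobalt balls altogether.
After those, each further ball must be cobalt, so 181 + 9 = 190 draws guarantee 9 cobalt balls.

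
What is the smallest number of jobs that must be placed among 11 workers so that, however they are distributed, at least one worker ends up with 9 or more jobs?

89

With 88 jobs one could put exactly 8 in each of the 11 workers, and no worker would reach 9.
By the pigeonhole principle, one more job must land in a worker that already has 8, giving it 9.
So 11 × 8 + 1 = 89 jobs are required.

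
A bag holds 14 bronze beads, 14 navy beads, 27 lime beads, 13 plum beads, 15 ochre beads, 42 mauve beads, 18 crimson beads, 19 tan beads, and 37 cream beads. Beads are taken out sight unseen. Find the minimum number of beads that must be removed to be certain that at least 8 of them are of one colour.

Put each drawn bead into a box by colour. The largest draw with every box below 8 takes min(count, 7) from each colour.
Σ min(cᵢ, 7) = 7 + 7 + 7 + 7 + 7 + 7 + 7 + 7 + 7 = 63.
Draw number 63 + 1 = 64 must push one box to 8.

64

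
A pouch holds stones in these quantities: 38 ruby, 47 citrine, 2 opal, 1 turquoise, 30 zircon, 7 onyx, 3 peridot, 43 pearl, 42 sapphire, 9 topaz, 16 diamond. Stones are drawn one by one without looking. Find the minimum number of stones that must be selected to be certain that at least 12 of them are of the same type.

89

By the pigeonhole principle, the 11 types are the holes; the stones drawn are the pigeons.
To avoid 12 of any one type, the worst case takes at most 11 of each type, or every stone of a type that has fewer than 11.
That gives 11 + 11 + 2 + 1 + 11 + 7 + 3 + 11 + 11 + 9 + 11 = 88 stones with no type reaching 12.
The next stone forces some type to 12, so 88 + 1 = 89.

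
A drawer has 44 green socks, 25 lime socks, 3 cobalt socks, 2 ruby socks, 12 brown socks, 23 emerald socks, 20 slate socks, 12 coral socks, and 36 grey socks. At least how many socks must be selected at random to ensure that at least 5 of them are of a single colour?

An adversary could hand out at most 4 socks per colour (cobalt, ruby run out sooner): 4 + 4 + 3 + 2 + 4 + 4 + 4 + 4 + 4 = 33 socks and still no colour has 5.
Pigeonhole: one more sock lands in a colour already at 4, so 34 draws are enough and 33 are not.

34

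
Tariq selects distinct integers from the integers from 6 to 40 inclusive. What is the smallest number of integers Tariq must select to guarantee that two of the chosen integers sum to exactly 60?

26

Two chosen integers sum to 60 exactly when both halves of some pair {x, 60−x} with 20 ≤ x ≤ 60−x ≤ 40 are chosen — 10 such pairs.
The remaining 15 elements (those with no distinct partner in range) can never complete a 60-sum, so the worst case takes all of them and one from each pair: 15 + 10 = 25.
By pigeonhole, the 26th integer has to be the second member of some pair, so 25 + 1 = 26.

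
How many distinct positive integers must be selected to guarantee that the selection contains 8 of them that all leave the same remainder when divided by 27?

By the pigeonhole principle, the 27 residue classes mod 27 are the pigeonholes.
With 189 integers one could put 7 in each residue class and have no class reach 8.
The 190th integer pushes some class to 8, so 27·7 + 1 = 190.

190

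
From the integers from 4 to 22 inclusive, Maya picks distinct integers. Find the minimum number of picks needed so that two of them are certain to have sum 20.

14

Group the elements by complementary pair {x, 20−x}: {4,16}, {5,15}, {6,14}, …, giving 6 two-element pairs, the single value 10 (it cannot pair with itself since the integers are distinct), and 6 integers whose partner 20−x falls outside [4,22].
Treating each of those 13 groups as a pigeonhole, one can pick one integer per group — 13 integers — with no two summing to 20.
The 14th integer lands in an occupied pair, forcing a sum of 20.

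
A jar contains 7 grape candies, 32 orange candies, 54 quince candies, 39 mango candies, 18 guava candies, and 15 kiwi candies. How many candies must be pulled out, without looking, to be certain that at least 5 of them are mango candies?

In the worst case for collecting mango candies, every non-mango candy comes out first.
There are 7 + 32 + 54 + 18 + 15 = 126 non-mango candies altogether.
After those, each further candy must be mango, so 126 + 5 = 131 draws guarantee 5 mango candies.

131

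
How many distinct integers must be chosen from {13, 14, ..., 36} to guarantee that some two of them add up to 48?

A set avoiding the sum 48 can contain at most one of each pair {x, 48−x}, plus the 2 elements whose complement lies outside the range or equal to its own complement.
The integers 24, …, 36 (13 of them) are such a set: any two sum to at least 24+25 = 49 > 48.
By pigeonhole, any 14th integer completes one of the 11 pairs, so 14 choices force a sum of 48.

14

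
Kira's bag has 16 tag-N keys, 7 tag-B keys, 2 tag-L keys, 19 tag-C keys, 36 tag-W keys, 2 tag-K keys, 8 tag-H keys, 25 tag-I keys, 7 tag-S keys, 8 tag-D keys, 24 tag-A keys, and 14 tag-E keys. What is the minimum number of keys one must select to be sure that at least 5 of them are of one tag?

Pigeonhole: the 12 tags are the holes; the keys drawn are the pigeons.
To avoid 5 of any one tag, the worst case takes at most 4 of each tag, or every key of a tag that has fewer than 4.
That gives 4 + 4 + 2 + 4 + 4 + 2 + 4 + 4 + 4 + 4 + 4 + 4 = 44 keys with no tag reaching 5.
The next key forces some tag to 5, so 44 + 1 = 45.

45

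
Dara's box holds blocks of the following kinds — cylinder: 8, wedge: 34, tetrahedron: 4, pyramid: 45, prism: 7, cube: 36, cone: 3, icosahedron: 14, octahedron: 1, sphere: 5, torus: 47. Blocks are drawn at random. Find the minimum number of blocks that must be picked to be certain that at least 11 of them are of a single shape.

By the pigeonhole principle, the 11 shapes are the holes; the blocks drawn are the pigeons.
To avoid 11 of any one shape, the worst case takes at most 10 of each shape, or every block of a shape that has fewer than 10.
That gives 8 + 10 + 4 + 10 + 7 + 10 + 3 + 10 + 1 + 5 + 10 = 78 blocks with no shape reaching 11.
The next block forces some shape to 11, so 78 + 1 = 79.

79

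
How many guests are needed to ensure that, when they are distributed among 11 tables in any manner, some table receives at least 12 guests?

With 121 guests one could put exactly 11 in each of the 11 tables, and no table would reach 12.
By the pigeonhole principle, one more guest must land in a table that already has 11, giving it 12.
So 11 × 11 + 1 = 122 guests are required.

122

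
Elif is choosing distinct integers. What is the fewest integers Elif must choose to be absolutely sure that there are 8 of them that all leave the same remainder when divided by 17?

120

The 17 residue classes mod 17 are the pigeonholes.
With 119 integers one could put 7 in each residue class and have no class reach 8.
The 120th integer pushes some class to 8, so 17·7 + 1 = 120.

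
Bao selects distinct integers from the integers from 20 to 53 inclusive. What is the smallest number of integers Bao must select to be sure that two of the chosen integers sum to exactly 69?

20

Two chosen integers sum to 69 exactly when both halves of some pair {x, 69−x} with 20 ≤ x ≤ 69−x ≤ 49 are chosen — 15 such pairs.
The remaining 4 elements (those with no distinct partner in range) can never complete a 69-sum, so the worst case takes all of them and one from each pair: 4 + 15 = 19.
Pigeonhole: the 20th integer has to be the second member of some pair, so 19 + 1 = 20.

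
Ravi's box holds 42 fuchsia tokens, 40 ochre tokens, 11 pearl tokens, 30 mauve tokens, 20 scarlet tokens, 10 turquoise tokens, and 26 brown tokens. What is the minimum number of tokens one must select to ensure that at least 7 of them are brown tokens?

160

In the worst case for collecting brown tokens, every non-brown token comes out first.
There are 42 + 40 + 11 + 30 + 20 + 10 = 153 non-brown tokens altogether.
After those, each further token must be brown, so 153 + 7 = 160 draws guarantee 7 brown tokens.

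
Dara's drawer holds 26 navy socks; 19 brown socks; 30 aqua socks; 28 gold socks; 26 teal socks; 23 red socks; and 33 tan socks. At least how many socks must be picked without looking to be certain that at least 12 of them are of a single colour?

By the pigeonhole principle, put each drawn sock into a box by colour. The largest draw with every box below 12 takes min(count, 11) from each colour.
Σ min(cᵢ, 11) = 11 + 11 + 11 + 11 + 11 + 11 + 11 = 77.
Draw number 77 + 1 = 78 must push one box to 12.

78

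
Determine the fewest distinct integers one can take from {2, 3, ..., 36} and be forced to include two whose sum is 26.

25

Group the elements by complementary pair {x, 26−x}: {2,24}, {3,23}, {4,22}, …, giving 11 two-element pairs; the single value 13 (it cannot pair with itself since the integers are distinct); and 12 integers whose partner 26−x falls outside [2,36].
Pigeonhole: treating each of those 24 groups as a pigeonhole, one can pick one integer per group — 24 integers — with no two summing to 26.
The 25th integer lands in an occupied pair, forcing a sum of 26.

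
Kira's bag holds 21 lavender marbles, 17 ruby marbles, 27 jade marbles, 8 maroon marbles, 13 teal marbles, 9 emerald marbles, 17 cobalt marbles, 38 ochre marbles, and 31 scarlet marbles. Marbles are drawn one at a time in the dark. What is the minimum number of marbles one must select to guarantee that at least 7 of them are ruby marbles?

In the worst case for collecting ruby marbles, every non-ruby marble comes out first.
There are 21 + 27 + 8 + 13 + 9 + 17 + 38 + 31 = 164 non-ruby marbles altogether.
After those, each further marble must be ruby, so 164 + 7 = 171 draws guarantee 7 ruby marbles.

171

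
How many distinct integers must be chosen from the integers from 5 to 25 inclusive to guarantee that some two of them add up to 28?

13

A set avoiding the sum 28 can contain at most one of each pair {x, 28−x}, plus the 3 elements whose complement lies outside the range or equal to its own complement.
The integers 14, …, 25 (12 of them) are such a set: any two sum to at least 14+15 = 29 > 28.
Any 13th integer completes one of the 9 pairs, so 13 choices force a sum of 28.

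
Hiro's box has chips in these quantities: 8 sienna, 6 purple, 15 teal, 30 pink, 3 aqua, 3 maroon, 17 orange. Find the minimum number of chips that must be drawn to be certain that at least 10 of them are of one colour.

48

The 7 colours are the holes; the chips drawn are the pigeons.
To avoid 10 of any one colour, the worst case takes at most 9 of each colour, or every chip of a colour that has fewer than 9.
That gives 8 + 6 + 9 + 9 + 3 + 3 + 9 = 47 chips with no colour reaching 10.
The next chip forces some colour to 10, so 47 + 1 = 48.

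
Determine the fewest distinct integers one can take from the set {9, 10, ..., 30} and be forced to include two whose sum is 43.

A set avoiding the sum 43 can contain at most one of each pair {x, 43−x}, plus the 4 elements whose complement lies outside the range.
The integers 9, …, 21 (13 of them) are such a set: any two sum to at least 9+10 = 19 and at most 20+21 = 41 < 43.
Any 14th integer completes one of the 9 pairs, so 14 choices force a sum of 43.

14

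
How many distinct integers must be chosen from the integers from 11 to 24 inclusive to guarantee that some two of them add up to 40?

11

Group the elements by complementary pair {x, 40−x}: {16,24}, {17,23}, {18,22}, …, giving 4 two-element pairs, the single value 20 (it cannot pair with itself since the integers are distinct), and 5 integers whose partner 40−x falls outside [11,24].
By pigeonhole, treating each of those 10 groups as a pigeonhole, one can pick one integer per group — 10 integers — with no two summing to 40.
The 11th integer lands in an occupied pair, forcing a sum of 40.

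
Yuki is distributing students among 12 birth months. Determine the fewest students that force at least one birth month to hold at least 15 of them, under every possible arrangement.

169

With 168 students one could put exactly 14 in each of the 12 birth months, and no birth month would reach 15.
By pigeonhole, one more student must land in a birth month that already has 14, giving it 15.
So 12 × 14 + 1 = 169 students are required.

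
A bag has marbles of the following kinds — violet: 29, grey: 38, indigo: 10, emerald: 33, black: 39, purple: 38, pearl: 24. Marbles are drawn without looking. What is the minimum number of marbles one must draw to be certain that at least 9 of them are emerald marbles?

In the worst case for collecting emerald marbles, every non-emerald marble comes out first.
There are 29 + 38 + 10 + 39 + 38 + 24 = 178 non-emerald marbles altogether.
After those, each further marble must be emerald, so 178 + 9 = 187 draws guarantee 9 emerald marbles.

187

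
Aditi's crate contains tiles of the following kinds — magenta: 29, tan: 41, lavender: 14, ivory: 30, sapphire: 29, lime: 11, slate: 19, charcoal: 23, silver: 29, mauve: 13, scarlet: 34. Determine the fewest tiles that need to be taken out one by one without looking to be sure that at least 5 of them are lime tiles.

In the worst case for collecting lime tiles, every non-lime tile comes out first.
There are 29 + 41 + 14 + 30 + 29 + 19 + 23 + 29 + 13 + 34 = 261 non-lime tiles altogether.
After those, each further tile must be lime, so 261 + 5 = 266 draws guarantee 5 lime tiles.

266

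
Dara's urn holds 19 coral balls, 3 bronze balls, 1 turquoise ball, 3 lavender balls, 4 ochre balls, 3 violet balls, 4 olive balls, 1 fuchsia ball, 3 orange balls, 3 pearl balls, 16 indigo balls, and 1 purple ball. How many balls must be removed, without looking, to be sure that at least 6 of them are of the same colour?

Put each drawn ball into a box by colour. The largest draw with every box below 6 takes min(count, 5) from each colour; colours with fewer than 5 contribute all they have.
Σ min(cᵢ, 5) = 5 + 3 + 1 + 3 + 4 + 3 + 4 + 1 + 3 + 3 + 5 + 1 = 36.
Draw number 36 + 1 = 37 must push one box to 6.

37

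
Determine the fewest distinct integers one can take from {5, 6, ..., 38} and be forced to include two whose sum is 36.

22

A set avoiding the sum 36 can contain at most one of each pair {x, 36−x}, plus the 8 elements whose complement lies outside the range or equal to its own complement.
The integers 18, …, 38 (21 of them) are such a set: any two sum to at least 18+19 = 37 > 36.
Pigeonhole: any 22nd integer completes one of the 13 pairs, so 22 choices force a sum of 36.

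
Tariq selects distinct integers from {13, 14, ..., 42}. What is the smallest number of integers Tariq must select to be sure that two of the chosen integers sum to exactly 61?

19

Group the elements by complementary pair {x, 61−x}: {19,42}, {20,41}, {21,40}, …, giving 12 two-element pairs and 6 integers whose partner 61−x falls outside [13,42].
By pigeonhole, treating each of those 18 groups as a pigeonhole, one can pick one integer per group — 18 integers — with no two summing to 61.
The 19th integer lands in an occupied pair, forcing a sum of 61.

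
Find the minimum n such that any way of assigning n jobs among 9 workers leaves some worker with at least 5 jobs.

37

With 36 jobs one could put exactly 4 in each of the 9 workers, and no worker would reach 5.
By the pigeonhole principle, one more job must land in a worker that already has 4, giving it 5.
So 9 × 4 + 1 = 37 jobs are required.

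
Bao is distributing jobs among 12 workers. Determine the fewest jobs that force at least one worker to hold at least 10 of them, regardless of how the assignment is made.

109

With 108 jobs one could put exactly 9 in each of the 12 workers, and no worker would reach 10.
By the pigeonhole principle, one more job must land in a worker that already has 9, giving it 10.
So 12 × 9 + 1 = 109 jobs are required.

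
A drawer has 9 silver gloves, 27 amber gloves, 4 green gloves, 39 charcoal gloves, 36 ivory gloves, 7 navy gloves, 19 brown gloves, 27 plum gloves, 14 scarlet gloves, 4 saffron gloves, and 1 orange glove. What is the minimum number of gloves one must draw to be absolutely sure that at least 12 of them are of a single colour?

Pigeonhole: put each drawn glove into a box by colour. The largest draw with every box below 12 takes min(count, 11) from each colour; colours with fewer than 11 contribute all they have.
Σ min(cᵢ, 11) = 9 + 11 + 4 + 11 + 11 + 7 + 11 + 11 + 11 + 4 + 1 = 91.
Draw number 91 + 1 = 92 must push one box to 12.

92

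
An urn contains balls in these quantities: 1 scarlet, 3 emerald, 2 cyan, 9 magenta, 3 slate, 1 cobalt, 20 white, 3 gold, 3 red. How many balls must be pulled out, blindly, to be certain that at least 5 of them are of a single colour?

25

An adversary could hand out at most 4 balls per colour (7 colours run out sooner): 1 + 3 + 2 + 4 + 3 + 1 + 4 + 3 + 3 = 24 balls and still no colour has 5.
Pigeonhole: one more ball lands in a colour already at 4, so 25 draws are enough and 24 are not.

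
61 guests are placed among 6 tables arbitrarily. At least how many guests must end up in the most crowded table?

Pigeonhole: the 6 tables are the holes and the 61 guests are the pigeons.
If every table held at most 10 guests, the total would be at most 6 × 10 = 60, which is less than 61.
So some table holds at least ⌈61/6⌉ = 11 guests.

11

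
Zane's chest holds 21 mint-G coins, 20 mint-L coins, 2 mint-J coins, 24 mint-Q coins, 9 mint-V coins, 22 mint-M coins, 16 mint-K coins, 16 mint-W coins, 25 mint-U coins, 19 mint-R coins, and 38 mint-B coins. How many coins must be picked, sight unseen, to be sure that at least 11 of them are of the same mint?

102

An adversary could hand out at most 10 coins per mint (mint-J, mint-V run out sooner): 10 + 10 + 2 + 10 + 9 + 10 + 10 + 10 + 10 + 10 + 10 = 101 coins and still no mint has 11.
Pigeonhole: one more coin lands in a mint already at 10, so 102 draws are enough and 101 are not.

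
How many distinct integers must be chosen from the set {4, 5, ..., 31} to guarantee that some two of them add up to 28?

A set avoiding the sum 28 can contain at most one of each pair {x, 28−x}, plus the 8 elements whose complement lies outside the range or equal to its own complement.
The integers 14, …, 31 (18 of them) are such a set: any two sum to at least 14+15 = 29 > 28.
Pigeonhole: any 19th integer completes one of the 10 pairs, so 19 choices force a sum of 28.

19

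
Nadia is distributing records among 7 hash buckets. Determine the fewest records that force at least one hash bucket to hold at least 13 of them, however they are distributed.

With 84 records one could put exactly 12 in each of the 7 hash buckets, and no hash bucket would reach 13.
One more record must land in a hash bucket that already has 12, giving it 13.
So 7 × 12 + 1 = 85 records are required.

85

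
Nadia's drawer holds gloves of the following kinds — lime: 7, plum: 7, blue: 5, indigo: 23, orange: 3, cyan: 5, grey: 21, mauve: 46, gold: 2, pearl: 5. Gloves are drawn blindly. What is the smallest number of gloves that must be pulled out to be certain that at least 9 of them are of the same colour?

59

Put each drawn glove into a box by colour. The largest draw with every box below 9 takes min(count, 8) from each colour; colours with fewer than 8 contribute all they have.
Σ min(cᵢ, 8) = 7 + 7 + 5 + 8 + 3 + 5 + 8 + 8 + 2 + 5 = 58.
Draw number 58 + 1 = 59 must push one box to 9.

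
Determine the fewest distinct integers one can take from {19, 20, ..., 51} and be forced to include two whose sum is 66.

A set avoiding the sum 66 can contain at most one of each pair {x, 66−x}, plus the 5 elements whose complement lies outside the range or equal to its own complement.
The integers 33, …, 51 (19 of them) are such a set: any two sum to at least 33+34 = 67 > 66.
Pigeonhole: any 20th integer completes one of the 14 pairs, so 20 choices force a sum of 66.

20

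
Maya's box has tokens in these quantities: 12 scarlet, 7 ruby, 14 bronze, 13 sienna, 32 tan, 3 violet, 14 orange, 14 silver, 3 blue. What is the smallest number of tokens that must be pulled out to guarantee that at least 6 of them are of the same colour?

42

By pigeonhole, put each drawn token into a box by colour. The largest draw with every box below 6 takes min(count, 5) from each colour; colours with fewer than 5 contribute all they have.
Σ min(cᵢ, 5) = 5 + 5 + 5 + 5 + 5 + 3 + 5 + 5 + 3 = 41.
Draw number 41 + 1 = 42 must push one box to 6.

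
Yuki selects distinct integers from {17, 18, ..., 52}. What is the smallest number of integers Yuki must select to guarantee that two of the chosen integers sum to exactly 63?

Group the elements by complementary pair {x, 63−x}: {17,46}, {18,45}, {19,44}, …, giving 15 two-element pairs and 6 integers whose partner 63−x falls outside [17,52].
Pigeonhole: treating each of those 21 groups as a pigeonhole, one can pick one integer per group — 21 integers — with no two summing to 63.
The 22nd integer lands in an occupied pair, forcing a sum of 63.

22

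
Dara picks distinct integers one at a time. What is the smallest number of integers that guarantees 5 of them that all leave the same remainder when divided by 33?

The 33 residue classes mod 33 are the pigeonholes.
With 132 integers one could put 4 in each residue class and have no class reach 5.
The 133rd integer pushes some class to 5, so 33·4 + 1 = 133.

133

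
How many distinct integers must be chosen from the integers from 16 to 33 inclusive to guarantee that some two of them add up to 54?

Group the elements by complementary pair {x, 54−x}: {21,33}, {22,32}, {23,31}, …, giving 6 two-element pairs, the single value 27 (it cannot pair with itself since the integers are distinct), and 5 integers whose partner 54−x falls outside [16,33].
Treating each of those 12 groups as a pigeonhole, one can pick one integer per group — 12 integers — with no two summing to 54.
The 13th integer lands in an occupied pair, forcing a sum of 54.

13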